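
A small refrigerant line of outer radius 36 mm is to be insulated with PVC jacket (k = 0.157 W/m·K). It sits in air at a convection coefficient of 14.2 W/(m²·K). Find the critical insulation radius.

r_cr ≈ 11.1 mm

For a cylinder r_cr = k/h = 0.157/14.2
r_cr = 11.1 mm; since the bare radius (36 mm) is above r_cr, any added insulation will reduce heat loss.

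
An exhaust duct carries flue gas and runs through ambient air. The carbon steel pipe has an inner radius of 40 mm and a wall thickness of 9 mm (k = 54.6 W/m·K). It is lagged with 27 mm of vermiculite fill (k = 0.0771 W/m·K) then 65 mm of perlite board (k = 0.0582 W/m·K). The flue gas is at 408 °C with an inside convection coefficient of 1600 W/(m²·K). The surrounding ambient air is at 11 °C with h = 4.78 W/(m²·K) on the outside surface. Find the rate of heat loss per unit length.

q′ ≈ 140 W/m

Per-layer cylindrical resistances, series-summed:
R_inner film = 1/(h_i·2πr₁L) = 1/(1600×2π×0.04×1) = 0.002487 K/W
R_carbon steel pipe wall = ln(49/40)/(2π×54.6×1) = 5.916×10^-4 K/W
R_vermiculite fill = ln(76/49)/(2π×0.0771×1) = 0.906 K/W
R_perlite board = ln(141/76)/(2π×0.0582×1) = 1.69 K/W
R_outer film = 1/(h_o·2πr_oL) = 1/(4.78×2π×0.141×1) = 0.2361 K/W
R_total = 2.835 K/W
Q = ΔT/R_total = 397/2.835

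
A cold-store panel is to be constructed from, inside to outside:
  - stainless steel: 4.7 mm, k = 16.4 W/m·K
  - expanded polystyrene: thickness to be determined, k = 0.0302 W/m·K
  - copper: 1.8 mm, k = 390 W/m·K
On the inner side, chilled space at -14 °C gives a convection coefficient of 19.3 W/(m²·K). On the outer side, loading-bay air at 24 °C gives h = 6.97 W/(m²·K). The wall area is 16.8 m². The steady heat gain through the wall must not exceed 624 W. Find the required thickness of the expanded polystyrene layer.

L ≈ 25 mm

Treating each layer as a thermal resistance in series:
R_inner film = 1/(h_i·A) = 1/(19.3×16.8) = 0.003084 K/W
R_stainless steel = L/(kA) = 0.0047/(16.4×16.8) = 1.706×10^-5 K/W
R_copper = L/(kA) = 0.0018/(390×16.8) = 2.747×10^-7 K/W
R_outer film = 1/(h_o·A) = 1/(6.97×16.8) = 0.00854 K/W
Sum of the known resistances R_other = 0.01164 K/W
Required total resistance R_tot = ΔT/Q_allow = 38/624 = 0.0609 K/W
R_expanded polystyrene = R_tot − R_other = 0.04926 K/W
L = R·k·A = 0.04926×0.0302×16.8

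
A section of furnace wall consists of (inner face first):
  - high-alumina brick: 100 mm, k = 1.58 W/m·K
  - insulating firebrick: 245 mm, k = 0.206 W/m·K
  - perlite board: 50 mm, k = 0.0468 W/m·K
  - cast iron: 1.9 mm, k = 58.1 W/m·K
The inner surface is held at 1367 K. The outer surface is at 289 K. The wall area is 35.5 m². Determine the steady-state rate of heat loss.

Q ≈ 16500 W

Model the wall as resistances in series:
R_high-alumina brick = L/(kA) = 0.1/(1.58×35.5) = 0.001783 K/W
R_insulating firebrick = L/(kA) = 0.245/(0.206×35.5) = 0.0335 K/W
R_perlite board = L/(kA) = 0.05/(0.0468×35.5) = 0.0301 K/W
R_cast iron = L/(kA) = 0.0019/(58.1×35.5) = 9.212×10^-7 K/W
R_total = 0.06538 K/W
Q = ΔT / R_total = 1078 / 0.06538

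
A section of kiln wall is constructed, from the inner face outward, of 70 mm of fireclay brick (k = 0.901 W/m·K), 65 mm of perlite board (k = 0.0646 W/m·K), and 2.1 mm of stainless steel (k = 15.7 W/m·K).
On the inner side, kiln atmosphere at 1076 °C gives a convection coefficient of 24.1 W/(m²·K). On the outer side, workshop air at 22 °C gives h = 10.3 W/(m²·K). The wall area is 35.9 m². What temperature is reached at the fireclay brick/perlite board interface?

Series thermal resistances:
R_inner film = 1/(h_i·A) = 1/(24.1×35.9) = 0.001156 K/W
R_fireclay brick = L/(kA) = 0.07/(0.901×35.9) = 0.002164 K/W
R_perlite board = L/(kA) = 0.065/(0.0646×35.9) = 0.02803 K/W
R_stainless steel = L/(kA) = 0.0021/(15.7×35.9) = 3.726×10^-6 K/W
R_outer film = 1/(h_o·A) = 1/(10.3×35.9) = 0.002704 K/W
R_total = 0.03406 K/W;  Q = ΔT/R_total = 1054/0.03406 = 30950 W
T_interface = T_inner − Q·ΣR(inner→interface) = 1076 − 30900×0.00332

T ≈ 973 °C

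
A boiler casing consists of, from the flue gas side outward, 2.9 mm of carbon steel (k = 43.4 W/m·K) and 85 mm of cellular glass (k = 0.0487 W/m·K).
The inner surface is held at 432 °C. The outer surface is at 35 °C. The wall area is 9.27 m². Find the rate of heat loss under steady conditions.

Q ≈ 2110 W

Treating each layer as a thermal resistance in series:
R_carbon steel = L/(kA) = 0.0029/(43.4×9.27) = 7.208×10^-6 K/W
R_cellular glass = L/(kA) = 0.085/(0.0487×9.27) = 0.1883 K/W
R_total = 0.1883 K/W
Q = ΔT / R_total = 397 / 0.1883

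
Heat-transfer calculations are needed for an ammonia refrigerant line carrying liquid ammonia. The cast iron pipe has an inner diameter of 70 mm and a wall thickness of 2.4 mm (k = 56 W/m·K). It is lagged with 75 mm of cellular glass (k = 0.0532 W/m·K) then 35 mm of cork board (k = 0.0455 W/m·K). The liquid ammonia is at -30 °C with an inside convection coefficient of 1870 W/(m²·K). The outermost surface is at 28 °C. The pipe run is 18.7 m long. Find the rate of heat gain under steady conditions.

Q ≈ 256 W

Radial resistances (cylindrical: R_cond = ln(r_o/r_i)/(2πkL), R_conv = 1/(h·2πrL)):
R_inner film = 1/(h_i·2πr₁L) = 1/(1870×2π×0.035×18.7) = 1.3×10^-4 K/W
R_cast iron pipe wall = ln(37.4/35)/(2π×56×18.7) = 1.008×10^-5 K/W
R_cellular glass = ln(112.4/37.4)/(2π×0.0532×18.7) = 0.176 K/W
R_cork board = ln(147.4/112.4)/(2π×0.0455×18.7) = 0.05071 K/W
R_total = 0.2269 K/W
Q = ΔT/R_total = 58/0.2269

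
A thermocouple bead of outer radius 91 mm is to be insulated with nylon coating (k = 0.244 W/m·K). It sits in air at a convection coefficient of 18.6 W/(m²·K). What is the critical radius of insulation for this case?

For a sphere r_cr = 2k/h = 2×0.244/18.6
r_cr = 26.2 mm; since the bare radius (91 mm) is above r_cr, any added insulation will reduce heat loss.

r_cr ≈ 26.2 mm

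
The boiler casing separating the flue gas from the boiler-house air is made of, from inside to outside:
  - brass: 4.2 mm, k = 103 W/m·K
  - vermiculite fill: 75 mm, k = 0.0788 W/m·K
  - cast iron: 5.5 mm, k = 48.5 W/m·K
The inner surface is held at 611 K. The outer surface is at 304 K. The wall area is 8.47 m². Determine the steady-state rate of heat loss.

Treating each layer as a thermal resistance in series:
R_brass = L/(kA) = 0.0042/(103×8.47) = 4.814×10^-6 K/W
R_vermiculite fill = L/(kA) = 0.075/(0.0788×8.47) = 0.1124 K/W
R_cast iron = L/(kA) = 0.0055/(48.5×8.47) = 1.339×10^-5 K/W
R_total = 0.1124 K/W
Q = ΔT / R_total = 307 / 0.1124

Q ≈ 2730 W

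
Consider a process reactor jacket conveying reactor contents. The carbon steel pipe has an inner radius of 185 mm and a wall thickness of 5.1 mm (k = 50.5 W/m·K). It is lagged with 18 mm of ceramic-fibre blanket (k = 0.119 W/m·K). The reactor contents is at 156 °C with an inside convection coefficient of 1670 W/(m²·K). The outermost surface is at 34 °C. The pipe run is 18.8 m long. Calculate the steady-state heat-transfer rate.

Q ≈ 18900 W

For a radial system each layer contributes R = ln(r_out/r_in)/(2πkL); films add R = 1/(hA).
R_inner film = 1/(h_i·2πr₁L) = 1/(1670×2π×0.185×18.8) = 2.74×10^-5 K/W
R_carbon steel pipe wall = ln(190.1/185)/(2π×50.5×18.8) = 4.559×10^-6 K/W
R_ceramic-fibre blanket = ln(208.1/190.1)/(2π×0.119×18.8) = 0.006436 K/W
R_total = 0.006468 K/W
Q = ΔT/R_total = 122/0.006468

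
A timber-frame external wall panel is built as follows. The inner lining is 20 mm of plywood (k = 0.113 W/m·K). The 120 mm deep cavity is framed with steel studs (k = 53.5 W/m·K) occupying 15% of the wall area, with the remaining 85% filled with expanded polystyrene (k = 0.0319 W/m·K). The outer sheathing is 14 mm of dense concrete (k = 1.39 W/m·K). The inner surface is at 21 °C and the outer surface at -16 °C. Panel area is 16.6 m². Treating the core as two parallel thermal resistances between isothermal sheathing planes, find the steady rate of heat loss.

Sheathing layers in series; stud and cavity paths in parallel between them.
R_inner = 0.02/(0.113×16.6) = 0.01066 K/W
R_stud  = 0.12/(53.5×0.15×16.6) = 9.008×10^-4 K/W
R_cav   = 0.12/(0.0319×0.85×16.6) = 0.2666 K/W
1/R_core = 1/R_stud + 1/R_cav → R_core = 8.978×10^-4 K/W
R_outer = 0.014/(1.39×16.6) = 6.067×10^-4 K/W
R_total = 0.01217 K/W
Q = ΔT/R_total = 37/0.01217

Q ≈ 3040 W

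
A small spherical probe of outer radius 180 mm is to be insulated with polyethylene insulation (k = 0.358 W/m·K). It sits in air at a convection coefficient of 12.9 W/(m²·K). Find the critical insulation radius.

r_cr ≈ 55.5 mm

For a sphere r_cr = 2k/h = 2×0.358/12.9
r_cr = 55.5 mm; since the bare radius (180 mm) is above r_cr, any added insulation will reduce heat loss.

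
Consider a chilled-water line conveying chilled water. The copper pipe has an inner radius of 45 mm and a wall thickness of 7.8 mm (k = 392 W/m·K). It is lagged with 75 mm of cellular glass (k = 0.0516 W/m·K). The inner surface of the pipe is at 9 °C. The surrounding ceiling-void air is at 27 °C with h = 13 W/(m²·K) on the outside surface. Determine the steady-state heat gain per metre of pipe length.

Per-layer cylindrical resistances, series-summed:
R_copper pipe wall = ln(52.8/45)/(2π×392×1) = 6.49×10^-5 K/W
R_cellular glass = ln(127.8/52.8)/(2π×0.0516×1) = 2.726 K/W
R_outer film = 1/(h_o·2πr_oL) = 1/(13×2π×0.1278×1) = 0.0958 K/W
R_total = 2.822 K/W
Q = ΔT/R_total = 18/2.822

q′ ≈ 6.38 W/m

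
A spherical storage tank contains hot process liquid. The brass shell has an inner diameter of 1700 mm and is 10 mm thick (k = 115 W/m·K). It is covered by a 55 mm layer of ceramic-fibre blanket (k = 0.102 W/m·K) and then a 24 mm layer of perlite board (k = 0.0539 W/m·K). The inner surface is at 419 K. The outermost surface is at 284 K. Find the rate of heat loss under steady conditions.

Q ≈ 1410 W

Spherical conduction: R = (1/r_in − 1/r_out)/(4πk) per layer; series-sum.
R_brass shell = (1/0.85 − 1/0.86)/(4π×115) = 9.466×10^-6 K/W
R_ceramic-fibre blanket = (1/0.86 − 1/0.915)/(4π×0.102) = 0.05453 K/W
R_perlite board = (1/0.915 − 1/0.939)/(4π×0.0539) = 0.04124 K/W
R_total = 0.09578 K/W
Q = ΔT/R_total = 135/0.09578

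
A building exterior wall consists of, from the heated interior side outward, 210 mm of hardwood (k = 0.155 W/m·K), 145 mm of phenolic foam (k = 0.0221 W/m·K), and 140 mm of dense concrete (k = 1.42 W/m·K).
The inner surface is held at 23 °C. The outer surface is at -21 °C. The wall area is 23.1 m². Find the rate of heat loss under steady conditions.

Q ≈ 127 W

Treating each layer as a thermal resistance in series:
R_hardwood = L/(kA) = 0.21/(0.155×23.1) = 0.05865 K/W
R_phenolic foam = L/(kA) = 0.145/(0.0221×23.1) = 0.284 K/W
R_dense concrete = L/(kA) = 0.14/(1.42×23.1) = 0.004268 K/W
R_total = 0.3469 K/W
Q = ΔT / R_total = 44 / 0.3469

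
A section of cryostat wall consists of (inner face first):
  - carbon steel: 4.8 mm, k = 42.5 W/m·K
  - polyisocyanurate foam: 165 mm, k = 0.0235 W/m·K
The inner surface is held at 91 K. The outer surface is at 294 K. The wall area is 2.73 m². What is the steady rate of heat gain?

Thermal resistances in series:
R_carbon steel = L/(kA) = 0.0048/(42.5×2.73) = 4.137×10^-5 K/W
R_polyisocyanurate foam = L/(kA) = 0.165/(0.0235×2.73) = 2.572 K/W
R_total = 2.572 K/W
Q = ΔT / R_total = 203 / 2.572

Q ≈ 78.9 W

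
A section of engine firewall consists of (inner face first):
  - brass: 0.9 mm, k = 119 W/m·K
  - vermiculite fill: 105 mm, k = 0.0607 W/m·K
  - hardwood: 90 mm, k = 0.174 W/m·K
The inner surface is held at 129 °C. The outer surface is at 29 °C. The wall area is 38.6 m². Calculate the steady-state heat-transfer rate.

Series thermal resistances:
R_brass = L/(kA) = 0.0009/(119×38.6) = 1.959×10^-7 K/W
R_vermiculite fill = L/(kA) = 0.105/(0.0607×38.6) = 0.04481 K/W
R_hardwood = L/(kA) = 0.09/(0.174×38.6) = 0.0134 K/W
R_total = 0.05821 K/W
Q = ΔT / R_total = 100 / 0.05821

Q ≈ 1720 W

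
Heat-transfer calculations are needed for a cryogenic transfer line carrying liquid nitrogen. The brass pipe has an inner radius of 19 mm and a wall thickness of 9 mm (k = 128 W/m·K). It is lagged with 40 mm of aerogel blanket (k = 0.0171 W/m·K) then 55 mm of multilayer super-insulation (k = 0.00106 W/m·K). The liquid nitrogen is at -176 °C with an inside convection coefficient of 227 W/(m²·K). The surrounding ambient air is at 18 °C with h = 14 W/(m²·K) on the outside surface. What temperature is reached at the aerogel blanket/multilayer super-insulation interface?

T ≈ -159 °C

Radial resistances (cylindrical: R_cond = ln(r_o/r_i)/(2πkL), R_conv = 1/(h·2πrL)):
R_inner film = 1/(h_i·2πr₁L) = 1/(227×2π×0.019×1) = 0.0369 K/W
R_brass pipe wall = ln(28/19)/(2π×128×1) = 4.821×10^-4 K/W
R_aerogel blanket = ln(68/28)/(2π×0.0171×1) = 8.258 K/W
R_multilayer super-insulation = ln(123/68)/(2π×0.00106×1) = 88.99 K/W
R_outer film = 1/(h_o·2πr_oL) = 1/(14×2π×0.123×1) = 0.09242 K/W
R_total = 97.38 K/W
Q = ΔT/R_total = 194/97.38
Q = 1.99 W/m
T_interface = T_inner + Q·ΣR(inner→interface) = -176 + 1.99×8.296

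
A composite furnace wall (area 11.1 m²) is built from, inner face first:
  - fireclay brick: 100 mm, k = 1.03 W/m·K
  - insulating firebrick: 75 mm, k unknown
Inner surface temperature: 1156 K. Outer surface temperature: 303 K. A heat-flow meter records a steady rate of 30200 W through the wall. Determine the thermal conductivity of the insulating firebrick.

Model the wall as resistances in series:
R_fireclay brick = L/(kA) = 0.1/(1.03×11.1) = 0.008747 K/W
Sum of known resistances R_other = 0.008747 K/W
Total R = ΔT/Q = 853/30200 = 0.02825 K/W
R_insulating firebrick = R_total − R_other = 0.0195 K/W
k = L/(R·A) = 0.075/(0.0195×11.1)

k ≈ 0.347 W/(m·K)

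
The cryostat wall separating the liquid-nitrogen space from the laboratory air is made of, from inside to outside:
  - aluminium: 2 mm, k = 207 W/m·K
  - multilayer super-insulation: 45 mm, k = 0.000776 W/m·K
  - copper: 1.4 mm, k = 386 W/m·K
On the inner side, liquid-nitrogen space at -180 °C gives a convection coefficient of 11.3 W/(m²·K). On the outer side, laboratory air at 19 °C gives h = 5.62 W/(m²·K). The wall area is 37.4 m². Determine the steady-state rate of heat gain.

Using the resistance-network approach (series):
R_inner film = 1/(h_i·A) = 1/(11.3×37.4) = 0.002366 K/W
R_aluminium = L/(kA) = 0.002/(207×37.4) = 2.583×10^-7 K/W
R_multilayer super-insulation = L/(kA) = 0.045/(0.000776×37.4) = 1.551 K/W
R_copper = L/(kA) = 0.0014/(386×37.4) = 9.698×10^-8 K/W
R_outer film = 1/(h_o·A) = 1/(5.62×37.4) = 0.004758 K/W
R_total = 1.558 K/W
Q = ΔT / R_total = 199 / 1.558

Q ≈ 128 W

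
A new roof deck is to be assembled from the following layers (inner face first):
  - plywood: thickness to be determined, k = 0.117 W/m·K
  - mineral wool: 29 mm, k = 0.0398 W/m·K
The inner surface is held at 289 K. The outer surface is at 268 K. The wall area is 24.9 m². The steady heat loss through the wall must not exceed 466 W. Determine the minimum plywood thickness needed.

L ≈ 46 mm

Model the wall as resistances in series:
R_mineral wool = L/(kA) = 0.029/(0.0398×24.9) = 0.02926 K/W
Sum of the known resistances R_other = 0.02926 K/W
Required total resistance R_tot = ΔT/Q_allow = 21/466 = 0.04506 K/W
R_plywood = R_tot − R_other = 0.0158 K/W
L = R·k·A = 0.0158×0.117×24.9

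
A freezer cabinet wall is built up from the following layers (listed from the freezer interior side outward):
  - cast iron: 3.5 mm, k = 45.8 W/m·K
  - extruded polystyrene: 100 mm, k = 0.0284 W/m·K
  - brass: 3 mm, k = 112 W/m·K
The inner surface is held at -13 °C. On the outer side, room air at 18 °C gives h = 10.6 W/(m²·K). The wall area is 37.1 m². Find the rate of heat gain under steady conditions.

Thermal resistances in series:
R_cast iron = L/(kA) = 0.0035/(45.8×37.1) = 2.06×10^-6 K/W
R_extruded polystyrene = L/(kA) = 0.1/(0.0284×37.1) = 0.09491 K/W
R_brass = L/(kA) = 0.003/(112×37.1) = 7.22×10^-7 K/W
R_outer film = 1/(h_o·A) = 1/(10.6×37.1) = 0.002543 K/W
R_total = 0.09745 K/W
Q = ΔT / R_total = 31 / 0.09745

Q ≈ 318 W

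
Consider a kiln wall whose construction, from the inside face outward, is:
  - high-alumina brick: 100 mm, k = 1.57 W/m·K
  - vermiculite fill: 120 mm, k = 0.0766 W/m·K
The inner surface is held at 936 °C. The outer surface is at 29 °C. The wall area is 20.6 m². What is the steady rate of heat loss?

Q ≈ 11500 W

Thermal resistances in series:
R_high-alumina brick = L/(kA) = 0.1/(1.57×20.6) = 0.003092 K/W
R_vermiculite fill = L/(kA) = 0.12/(0.0766×20.6) = 0.07605 K/W
R_total = 0.07914 K/W
Q = ΔT / R_total = 907 / 0.07914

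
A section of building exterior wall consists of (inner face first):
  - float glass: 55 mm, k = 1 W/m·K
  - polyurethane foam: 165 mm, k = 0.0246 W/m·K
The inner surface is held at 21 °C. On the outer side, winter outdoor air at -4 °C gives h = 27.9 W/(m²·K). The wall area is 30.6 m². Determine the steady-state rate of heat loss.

Q ≈ 113 W

Series thermal resistances:
R_float glass = L/(kA) = 0.055/(1×30.6) = 0.001797 K/W
R_polyurethane foam = L/(kA) = 0.165/(0.0246×30.6) = 0.2192 K/W
R_outer film = 1/(h_o·A) = 1/(27.9×30.6) = 0.001171 K/W
R_total = 0.2222 K/W
Q = ΔT / R_total = 25 / 0.2222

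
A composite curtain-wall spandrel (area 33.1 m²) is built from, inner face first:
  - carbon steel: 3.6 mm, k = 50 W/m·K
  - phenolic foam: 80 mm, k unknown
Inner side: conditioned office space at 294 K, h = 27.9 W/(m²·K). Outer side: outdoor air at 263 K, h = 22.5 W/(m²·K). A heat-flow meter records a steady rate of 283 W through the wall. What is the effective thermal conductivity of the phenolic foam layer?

k ≈ 0.0226 W/(m·K)

Series thermal resistances:
R_inner film = 1/(h_i·A) = 1/(27.9×33.1) = 0.001083 K/W
R_carbon steel = L/(kA) = 0.0036/(50×33.1) = 2.175×10^-6 K/W
R_outer film = 1/(h_o·A) = 1/(22.5×33.1) = 0.001343 K/W
Sum of known resistances R_other = 0.002428 K/W
Total R = ΔT/Q = 31/283 = 0.1095 K/W
R_phenolic foam = R_total − R_other = 0.1071 K/W
k = L/(R·A) = 0.08/(0.1071×33.1)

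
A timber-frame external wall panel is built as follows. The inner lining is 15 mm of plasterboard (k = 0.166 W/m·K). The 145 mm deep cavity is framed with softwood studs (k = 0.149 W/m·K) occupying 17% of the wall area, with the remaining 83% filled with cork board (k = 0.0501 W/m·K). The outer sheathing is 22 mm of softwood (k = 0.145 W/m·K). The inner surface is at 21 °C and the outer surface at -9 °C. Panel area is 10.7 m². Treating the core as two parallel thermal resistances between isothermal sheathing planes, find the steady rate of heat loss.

Q ≈ 133 W

Sheathing layers in series; stud and cavity paths in parallel between them.
R_inner = 0.015/(0.166×10.7) = 0.008445 K/W
R_stud  = 0.145/(0.149×0.17×10.7) = 0.535 K/W
R_cav   = 0.145/(0.0501×0.83×10.7) = 0.3259 K/W
1/R_core = 1/R_stud + 1/R_cav → R_core = 0.2025 K/W
R_outer = 0.022/(0.145×10.7) = 0.01418 K/W
R_total = 0.2251 K/W
Q = ΔT/R_total = 30/0.2251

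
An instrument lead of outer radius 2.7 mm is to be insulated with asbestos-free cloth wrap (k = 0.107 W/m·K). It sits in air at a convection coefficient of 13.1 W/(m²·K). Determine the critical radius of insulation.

r_cr ≈ 8.17 mm

For a cylinder r_cr = k/h = 0.107/13.1
r_cr = 8.17 mm; since the bare radius (2.7 mm) is below r_cr, adding a thin layer of insulation will *increase* heat loss.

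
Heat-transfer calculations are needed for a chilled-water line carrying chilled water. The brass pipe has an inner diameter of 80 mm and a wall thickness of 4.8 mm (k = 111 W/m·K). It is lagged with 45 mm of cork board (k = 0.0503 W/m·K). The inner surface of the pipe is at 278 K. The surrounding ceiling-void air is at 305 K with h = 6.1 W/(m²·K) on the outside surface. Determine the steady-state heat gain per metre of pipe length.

For a radial system each layer contributes R = ln(r_out/r_in)/(2πkL); films add R = 1/(hA).
R_brass pipe wall = ln(44.8/40)/(2π×111×1) = 1.625×10^-4 K/W
R_cork board = ln(89.8/44.8)/(2π×0.0503×1) = 2.2 K/W
R_outer film = 1/(h_o·2πr_oL) = 1/(6.1×2π×0.0898×1) = 0.2905 K/W
R_total = 2.491 K/W
Q = ΔT/R_total = 27/2.491

q′ ≈ 10.8 W/m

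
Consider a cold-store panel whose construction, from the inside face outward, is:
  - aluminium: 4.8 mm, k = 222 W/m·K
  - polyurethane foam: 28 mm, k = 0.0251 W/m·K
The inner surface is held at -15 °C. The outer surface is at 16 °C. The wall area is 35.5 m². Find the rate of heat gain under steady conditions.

Using the resistance-network approach (series):
R_aluminium = L/(kA) = 0.0048/(222×35.5) = 6.091×10^-7 K/W
R_polyurethane foam = L/(kA) = 0.028/(0.0251×35.5) = 0.03142 K/W
R_total = 0.03142 K/W
Q = ΔT / R_total = 31 / 0.03142

Q ≈ 987 W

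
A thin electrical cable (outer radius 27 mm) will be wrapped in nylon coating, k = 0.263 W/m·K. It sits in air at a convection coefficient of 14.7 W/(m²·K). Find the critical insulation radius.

For a cylinder r_cr = k/h = 0.263/14.7
r_cr = 17.9 mm; since the bare radius (27 mm) is above r_cr, any added insulation will reduce heat loss.

r_cr ≈ 17.9 mm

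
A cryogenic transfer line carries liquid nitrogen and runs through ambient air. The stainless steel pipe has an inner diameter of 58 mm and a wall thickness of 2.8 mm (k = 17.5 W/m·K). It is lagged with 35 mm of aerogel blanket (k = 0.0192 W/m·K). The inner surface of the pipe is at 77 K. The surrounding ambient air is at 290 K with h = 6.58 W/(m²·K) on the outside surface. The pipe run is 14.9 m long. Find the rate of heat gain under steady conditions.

Q ≈ 487 W

Treating each annulus and film as a series resistance:
R_stainless steel pipe wall = ln(31.8/29)/(2π×17.5×14.9) = 5.626×10^-5 K/W
R_aerogel blanket = ln(66.8/31.8)/(2π×0.0192×14.9) = 0.4129 K/W
R_outer film = 1/(h_o·2πr_oL) = 1/(6.58×2π×0.0668×14.9) = 0.0243 K/W
R_total = 0.4373 K/W
Q = ΔT/R_total = 213/0.4373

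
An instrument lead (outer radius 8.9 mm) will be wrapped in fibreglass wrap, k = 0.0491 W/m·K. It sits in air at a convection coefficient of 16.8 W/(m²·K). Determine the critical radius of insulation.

r_cr ≈ 2.92 mm

For a cylinder r_cr = k/h = 0.0491/16.8
r_cr = 2.92 mm; since the bare radius (8.9 mm) is above r_cr, any added insulation will reduce heat loss.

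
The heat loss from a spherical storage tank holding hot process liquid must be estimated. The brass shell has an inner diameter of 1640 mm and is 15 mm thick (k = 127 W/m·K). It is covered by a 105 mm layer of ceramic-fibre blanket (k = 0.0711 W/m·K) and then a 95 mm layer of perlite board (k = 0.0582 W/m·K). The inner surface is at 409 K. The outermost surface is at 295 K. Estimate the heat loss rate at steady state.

Spherical conduction: R = (1/r_in − 1/r_out)/(4πk) per layer; series-sum.
R_brass shell = (1/0.82 − 1/0.835)/(4π×127) = 1.373×10^-5 K/W
R_ceramic-fibre blanket = (1/0.835 − 1/0.94)/(4π×0.0711) = 0.1497 K/W
R_perlite board = (1/0.94 − 1/1.035)/(4π×0.0582) = 0.1335 K/W
R_total = 0.2833 K/W
Q = ΔT/R_total = 114/0.2833

Q ≈ 402 W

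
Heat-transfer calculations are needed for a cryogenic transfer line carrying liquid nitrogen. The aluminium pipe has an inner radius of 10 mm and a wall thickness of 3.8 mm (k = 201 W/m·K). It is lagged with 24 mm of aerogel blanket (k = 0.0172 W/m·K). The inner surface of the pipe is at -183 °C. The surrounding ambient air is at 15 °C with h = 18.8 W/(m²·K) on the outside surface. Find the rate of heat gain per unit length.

Per-layer cylindrical resistances, series-summed:
R_aluminium pipe wall = ln(13.8/10)/(2π×201×1) = 2.55×10^-4 K/W
R_aerogel blanket = ln(37.8/13.8)/(2π×0.0172×1) = 9.324 K/W
R_outer film = 1/(h_o·2πr_oL) = 1/(18.8×2π×0.0378×1) = 0.224 K/W
R_total = 9.548 K/W
Q = ΔT/R_total = 198/9.548

q′ ≈ 20.7 W/m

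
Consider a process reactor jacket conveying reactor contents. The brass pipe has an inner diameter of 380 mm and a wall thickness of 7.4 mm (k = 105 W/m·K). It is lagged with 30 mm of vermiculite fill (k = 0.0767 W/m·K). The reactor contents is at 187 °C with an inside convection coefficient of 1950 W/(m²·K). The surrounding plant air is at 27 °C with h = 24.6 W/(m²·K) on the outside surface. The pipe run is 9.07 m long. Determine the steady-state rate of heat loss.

Q ≈ 4500 W

Treating each annulus and film as a series resistance:
R_inner film = 1/(h_i·2πr₁L) = 1/(1950×2π×0.19×9.07) = 4.736×10^-5 K/W
R_brass pipe wall = ln(197.4/190)/(2π×105×9.07) = 6.385×10^-6 K/W
R_vermiculite fill = ln(227.4/197.4)/(2π×0.0767×9.07) = 0.03237 K/W
R_outer film = 1/(h_o·2πr_oL) = 1/(24.6×2π×0.2274×9.07) = 0.003137 K/W
R_total = 0.03556 K/W
Q = ΔT/R_total = 160/0.03556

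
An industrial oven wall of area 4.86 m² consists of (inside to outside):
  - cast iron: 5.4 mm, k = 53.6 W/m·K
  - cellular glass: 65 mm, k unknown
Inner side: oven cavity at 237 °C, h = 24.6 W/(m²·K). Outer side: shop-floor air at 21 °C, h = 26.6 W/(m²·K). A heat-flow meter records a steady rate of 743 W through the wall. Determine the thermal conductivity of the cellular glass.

Thermal resistances in series:
R_inner film = 1/(h_i·A) = 1/(24.6×4.86) = 0.008364 K/W
R_cast iron = L/(kA) = 0.0054/(53.6×4.86) = 2.073×10^-5 K/W
R_outer film = 1/(h_o·A) = 1/(26.6×4.86) = 0.007735 K/W
Sum of known resistances R_other = 0.01612 K/W
Total R = ΔT/Q = 216/743 = 0.2907 K/W
R_cellular glass = R_total − R_other = 0.2746 K/W
k = L/(R·A) = 0.065/(0.2746×4.86)

k ≈ 0.0487 W/(m·K)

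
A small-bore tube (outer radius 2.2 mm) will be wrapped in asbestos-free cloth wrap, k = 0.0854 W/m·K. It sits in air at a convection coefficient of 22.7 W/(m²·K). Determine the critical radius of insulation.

For a cylinder r_cr = k/h = 0.0854/22.7
r_cr = 3.76 mm; since the bare radius (2.2 mm) is below r_cr, adding a thin layer of insulation will *increase* heat loss.

r_cr ≈ 3.76 mm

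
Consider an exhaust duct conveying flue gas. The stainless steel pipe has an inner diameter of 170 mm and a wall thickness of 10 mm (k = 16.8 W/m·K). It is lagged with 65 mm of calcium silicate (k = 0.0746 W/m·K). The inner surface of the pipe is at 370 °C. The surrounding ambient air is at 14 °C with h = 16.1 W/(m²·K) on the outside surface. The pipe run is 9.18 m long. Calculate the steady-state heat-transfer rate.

Q ≈ 2780 W

Per-layer cylindrical resistances, series-summed:
R_stainless steel pipe wall = ln(95/85)/(2π×16.8×9.18) = 1.148×10^-4 K/W
R_calcium silicate = ln(160/95)/(2π×0.0746×9.18) = 0.1212 K/W
R_outer film = 1/(h_o·2πr_oL) = 1/(16.1×2π×0.16×9.18) = 0.00673 K/W
R_total = 0.128 K/W
Q = ΔT/R_total = 356/0.128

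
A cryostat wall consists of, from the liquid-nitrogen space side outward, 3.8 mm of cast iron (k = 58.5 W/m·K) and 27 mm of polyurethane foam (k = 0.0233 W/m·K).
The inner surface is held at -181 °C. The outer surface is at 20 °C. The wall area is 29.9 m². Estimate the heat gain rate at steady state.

Using the resistance-network approach (series):
R_cast iron = L/(kA) = 0.0038/(58.5×29.9) = 2.172×10^-6 K/W
R_polyurethane foam = L/(kA) = 0.027/(0.0233×29.9) = 0.03876 K/W
R_total = 0.03876 K/W
Q = ΔT / R_total = 201 / 0.03876

Q ≈ 5190 W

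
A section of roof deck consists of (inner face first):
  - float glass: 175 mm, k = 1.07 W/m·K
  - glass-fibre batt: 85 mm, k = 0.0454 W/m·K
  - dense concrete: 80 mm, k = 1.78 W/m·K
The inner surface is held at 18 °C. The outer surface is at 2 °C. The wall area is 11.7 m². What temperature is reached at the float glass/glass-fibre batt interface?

Series thermal resistances:
R_float glass = L/(kA) = 0.175/(1.07×11.7) = 0.01398 K/W
R_glass-fibre batt = L/(kA) = 0.085/(0.0454×11.7) = 0.16 K/W
R_dense concrete = L/(kA) = 0.08/(1.78×11.7) = 0.003841 K/W
R_total = 0.1778 K/W;  Q = ΔT/R_total = 16/0.1778 = 89.97 W
T_interface = T_inner − Q·ΣR(inner→interface) = 18 − 90×0.01398

T ≈ 16.7 °C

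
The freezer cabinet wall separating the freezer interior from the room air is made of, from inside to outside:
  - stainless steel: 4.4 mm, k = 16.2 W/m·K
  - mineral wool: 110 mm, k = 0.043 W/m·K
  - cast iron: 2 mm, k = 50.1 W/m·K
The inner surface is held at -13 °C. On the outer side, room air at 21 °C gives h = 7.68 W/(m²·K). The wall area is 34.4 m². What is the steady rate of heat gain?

Q ≈ 435 W

Treating each layer as a thermal resistance in series:
R_stainless steel = L/(kA) = 0.0044/(16.2×34.4) = 7.895×10^-6 K/W
R_mineral wool = L/(kA) = 0.11/(0.043×34.4) = 0.07436 K/W
R_cast iron = L/(kA) = 0.002/(50.1×34.4) = 1.16×10^-6 K/W
R_outer film = 1/(h_o·A) = 1/(7.68×34.4) = 0.003785 K/W
R_total = 0.07816 K/W
Q = ΔT / R_total = 34 / 0.07816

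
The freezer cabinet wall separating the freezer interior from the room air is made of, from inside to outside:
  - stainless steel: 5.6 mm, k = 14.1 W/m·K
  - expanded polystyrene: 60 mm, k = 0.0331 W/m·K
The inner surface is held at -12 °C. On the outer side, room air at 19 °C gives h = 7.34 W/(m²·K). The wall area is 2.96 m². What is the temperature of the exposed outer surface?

T ≈ 16.8 °C

Model the wall as resistances in series:
R_stainless steel = L/(kA) = 0.0056/(14.1×2.96) = 1.342×10^-4 K/W
R_expanded polystyrene = L/(kA) = 0.06/(0.0331×2.96) = 0.6124 K/W
R_outer film = 1/(h_o·A) = 1/(7.34×2.96) = 0.04603 K/W
R_total = 0.6586 K/W;  Q = ΔT/R_total = 31/0.6586 = 47.07 W
T_interface = T_inner + Q·ΣR(inner→interface) = -12 + 47.1×0.6125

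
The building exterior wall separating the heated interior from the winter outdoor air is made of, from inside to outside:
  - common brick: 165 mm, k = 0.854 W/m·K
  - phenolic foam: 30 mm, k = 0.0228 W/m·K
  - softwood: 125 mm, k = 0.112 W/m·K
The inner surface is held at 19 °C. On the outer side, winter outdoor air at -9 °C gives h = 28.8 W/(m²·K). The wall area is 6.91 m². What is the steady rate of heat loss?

Treating each layer as a thermal resistance in series:
R_common brick = L/(kA) = 0.165/(0.854×6.91) = 0.02796 K/W
R_phenolic foam = L/(kA) = 0.03/(0.0228×6.91) = 0.1904 K/W
R_softwood = L/(kA) = 0.125/(0.112×6.91) = 0.1615 K/W
R_outer film = 1/(h_o·A) = 1/(28.8×6.91) = 0.005025 K/W
R_total = 0.3849 K/W
Q = ΔT / R_total = 28 / 0.3849

Q ≈ 72.7 W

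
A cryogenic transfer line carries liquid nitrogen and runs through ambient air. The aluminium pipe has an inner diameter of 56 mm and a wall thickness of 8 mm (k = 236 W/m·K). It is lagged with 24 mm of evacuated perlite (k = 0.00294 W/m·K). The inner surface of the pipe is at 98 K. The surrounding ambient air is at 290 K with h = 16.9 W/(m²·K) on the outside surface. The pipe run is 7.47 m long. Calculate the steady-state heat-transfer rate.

Q ≈ 51.6 W

Per-layer cylindrical resistances, series-summed:
R_aluminium pipe wall = ln(36/28)/(2π×236×7.47) = 2.269×10^-5 K/W
R_evacuated perlite = ln(60/36)/(2π×0.00294×7.47) = 3.702 K/W
R_outer film = 1/(h_o·2πr_oL) = 1/(16.9×2π×0.06×7.47) = 0.02101 K/W
R_total = 3.723 K/W
Q = ΔT/R_total = 192/3.723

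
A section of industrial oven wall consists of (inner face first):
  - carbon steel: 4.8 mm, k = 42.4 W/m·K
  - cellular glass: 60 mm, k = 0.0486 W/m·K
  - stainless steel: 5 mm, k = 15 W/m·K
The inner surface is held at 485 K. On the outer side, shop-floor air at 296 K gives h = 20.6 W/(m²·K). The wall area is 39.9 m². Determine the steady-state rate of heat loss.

Thermal resistances in series:
R_carbon steel = L/(kA) = 0.0048/(42.4×39.9) = 2.837×10^-6 K/W
R_cellular glass = L/(kA) = 0.06/(0.0486×39.9) = 0.03094 K/W
R_stainless steel = L/(kA) = 0.005/(15×39.9) = 8.354×10^-6 K/W
R_outer film = 1/(h_o·A) = 1/(20.6×39.9) = 0.001217 K/W
R_total = 0.03217 K/W
Q = ΔT / R_total = 189 / 0.03217

Q ≈ 5880 W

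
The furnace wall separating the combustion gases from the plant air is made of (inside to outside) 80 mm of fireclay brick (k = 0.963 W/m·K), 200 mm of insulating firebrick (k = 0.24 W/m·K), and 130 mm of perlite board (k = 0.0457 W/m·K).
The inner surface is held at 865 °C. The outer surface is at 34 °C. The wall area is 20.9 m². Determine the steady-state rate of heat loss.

Q ≈ 4620 W

Treating each layer as a thermal resistance in series:
R_fireclay brick = L/(kA) = 0.08/(0.963×20.9) = 0.003975 K/W
R_insulating firebrick = L/(kA) = 0.2/(0.24×20.9) = 0.03987 K/W
R_perlite board = L/(kA) = 0.13/(0.0457×20.9) = 0.1361 K/W
R_total = 0.18 K/W
Q = ΔT / R_total = 831 / 0.18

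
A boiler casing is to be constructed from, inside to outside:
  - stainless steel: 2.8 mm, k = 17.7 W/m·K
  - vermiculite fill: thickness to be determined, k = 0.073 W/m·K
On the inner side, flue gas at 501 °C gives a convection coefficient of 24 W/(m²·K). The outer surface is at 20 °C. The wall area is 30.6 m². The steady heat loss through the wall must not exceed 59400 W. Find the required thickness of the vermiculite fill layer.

L ≈ 15 mm

Using the resistance-network approach (series):
R_inner film = 1/(h_i·A) = 1/(24×30.6) = 0.001362 K/W
R_stainless steel = L/(kA) = 0.0028/(17.7×30.6) = 5.17×10^-6 K/W
Sum of the known resistances R_other = 0.001367 K/W
Required total resistance R_tot = ΔT/Q_allow = 481/59400 = 0.008098 K/W
R_vermiculite fill = R_tot − R_other = 0.006731 K/W
L = R·k·A = 0.006731×0.073×30.6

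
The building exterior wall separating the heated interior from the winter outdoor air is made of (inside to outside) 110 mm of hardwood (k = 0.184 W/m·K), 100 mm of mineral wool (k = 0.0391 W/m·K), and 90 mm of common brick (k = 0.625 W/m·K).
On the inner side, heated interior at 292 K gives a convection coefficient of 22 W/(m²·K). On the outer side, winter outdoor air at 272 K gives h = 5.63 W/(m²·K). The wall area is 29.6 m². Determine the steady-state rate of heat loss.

Q ≈ 168 W

Thermal resistances in series:
R_inner film = 1/(h_i·A) = 1/(22×29.6) = 0.001536 K/W
R_hardwood = L/(kA) = 0.11/(0.184×29.6) = 0.0202 K/W
R_mineral wool = L/(kA) = 0.1/(0.0391×29.6) = 0.0864 K/W
R_common brick = L/(kA) = 0.09/(0.625×29.6) = 0.004865 K/W
R_outer film = 1/(h_o·A) = 1/(5.63×29.6) = 0.006001 K/W
R_total = 0.119 K/W
Q = ΔT / R_total = 20 / 0.119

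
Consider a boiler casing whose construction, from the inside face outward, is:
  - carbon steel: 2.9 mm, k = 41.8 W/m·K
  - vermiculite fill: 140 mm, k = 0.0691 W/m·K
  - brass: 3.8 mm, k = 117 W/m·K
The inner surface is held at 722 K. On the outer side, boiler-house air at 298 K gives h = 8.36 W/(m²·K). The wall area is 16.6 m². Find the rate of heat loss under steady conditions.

Thermal resistances in series:
R_carbon steel = L/(kA) = 0.0029/(41.8×16.6) = 4.179×10^-6 K/W
R_vermiculite fill = L/(kA) = 0.14/(0.0691×16.6) = 0.1221 K/W
R_brass = L/(kA) = 0.0038/(117×16.6) = 1.957×10^-6 K/W
R_outer film = 1/(h_o·A) = 1/(8.36×16.6) = 0.007206 K/W
R_total = 0.1293 K/W
Q = ΔT / R_total = 424 / 0.1293

Q ≈ 3280 W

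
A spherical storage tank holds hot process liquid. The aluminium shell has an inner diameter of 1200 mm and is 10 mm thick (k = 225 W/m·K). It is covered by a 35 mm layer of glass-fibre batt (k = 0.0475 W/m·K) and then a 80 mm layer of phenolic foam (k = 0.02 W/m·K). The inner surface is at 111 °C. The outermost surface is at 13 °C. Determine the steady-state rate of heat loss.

Each spherical layer contributes R = (1/r_i − 1/r_o)/(4πk):
R_aluminium shell = (1/0.6 − 1/0.61)/(4π×225) = 9.663×10^-6 K/W
R_glass-fibre batt = (1/0.61 − 1/0.645)/(4π×0.0475) = 0.149 K/W
R_phenolic foam = (1/0.645 − 1/0.725)/(4π×0.02) = 0.6807 K/W
R_total = 0.8297 K/W
Q = ΔT/R_total = 98/0.8297

Q ≈ 118 W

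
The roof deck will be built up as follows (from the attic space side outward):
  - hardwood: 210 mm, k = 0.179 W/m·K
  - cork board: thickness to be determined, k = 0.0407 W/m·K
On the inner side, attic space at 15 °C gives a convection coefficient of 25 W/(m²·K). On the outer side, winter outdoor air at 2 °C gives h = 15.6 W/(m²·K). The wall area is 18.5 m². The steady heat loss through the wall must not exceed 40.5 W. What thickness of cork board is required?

Treating each layer as a thermal resistance in series:
R_inner film = 1/(h_i·A) = 1/(25×18.5) = 0.002162 K/W
R_hardwood = L/(kA) = 0.21/(0.179×18.5) = 0.06342 K/W
R_outer film = 1/(h_o·A) = 1/(15.6×18.5) = 0.003465 K/W
Sum of the known resistances R_other = 0.06904 K/W
Required total resistance R_tot = ΔT/Q_allow = 13/40.5 = 0.321 K/W
R_cork board = R_tot − R_other = 0.2519 K/W
L = R·k·A = 0.2519×0.0407×18.5

L ≈ 190 mm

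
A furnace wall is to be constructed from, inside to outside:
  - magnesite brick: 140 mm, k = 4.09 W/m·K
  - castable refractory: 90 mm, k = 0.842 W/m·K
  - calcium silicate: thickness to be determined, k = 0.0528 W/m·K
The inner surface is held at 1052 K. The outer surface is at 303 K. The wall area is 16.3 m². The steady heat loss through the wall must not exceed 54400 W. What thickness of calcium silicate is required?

Model the wall as resistances in series:
R_magnesite brick = L/(kA) = 0.14/(4.09×16.3) = 0.0021 K/W
R_castable refractory = L/(kA) = 0.09/(0.842×16.3) = 0.006558 K/W
Sum of the known resistances R_other = 0.008658 K/W
Required total resistance R_tot = ΔT/Q_allow = 749/54400 = 0.01377 K/W
R_calcium silicate = R_tot − R_other = 0.005111 K/W
L = R·k·A = 0.005111×0.0528×16.3

L ≈ 4.4 mm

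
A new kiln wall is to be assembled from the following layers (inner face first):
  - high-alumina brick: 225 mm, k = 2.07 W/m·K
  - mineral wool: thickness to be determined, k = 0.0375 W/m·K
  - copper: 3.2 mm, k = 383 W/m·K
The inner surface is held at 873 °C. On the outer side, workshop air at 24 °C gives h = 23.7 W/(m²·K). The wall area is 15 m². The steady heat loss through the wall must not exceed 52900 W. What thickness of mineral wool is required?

L ≈ 3.37 mm

Using the resistance-network approach (series):
R_high-alumina brick = L/(kA) = 0.225/(2.07×15) = 0.007246 K/W
R_copper = L/(kA) = 0.0032/(383×15) = 5.57×10^-7 K/W
R_outer film = 1/(h_o·A) = 1/(23.7×15) = 0.002813 K/W
Sum of the known resistances R_other = 0.01006 K/W
Required total resistance R_tot = ΔT/Q_allow = 849/52900 = 0.01605 K/W
R_mineral wool = R_tot − R_other = 0.005989 K/W
L = R·k·A = 0.005989×0.0375×15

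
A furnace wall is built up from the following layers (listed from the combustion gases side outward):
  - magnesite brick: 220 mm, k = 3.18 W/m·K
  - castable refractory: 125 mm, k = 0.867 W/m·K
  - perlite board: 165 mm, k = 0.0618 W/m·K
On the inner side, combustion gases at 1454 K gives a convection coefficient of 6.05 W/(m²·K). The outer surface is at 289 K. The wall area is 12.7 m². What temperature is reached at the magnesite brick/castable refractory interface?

Series thermal resistances:
R_inner film = 1/(h_i·A) = 1/(6.05×12.7) = 0.01301 K/W
R_magnesite brick = L/(kA) = 0.22/(3.18×12.7) = 0.005447 K/W
R_castable refractory = L/(kA) = 0.125/(0.867×12.7) = 0.01135 K/W
R_perlite board = L/(kA) = 0.165/(0.0618×12.7) = 0.2102 K/W
R_total = 0.24 K/W;  Q = ΔT/R_total = 1165/0.24 = 4853 W
T_interface = T_inner − Q·ΣR(inner→interface) = 1454 − 4850×0.01846

T ≈ 1360 K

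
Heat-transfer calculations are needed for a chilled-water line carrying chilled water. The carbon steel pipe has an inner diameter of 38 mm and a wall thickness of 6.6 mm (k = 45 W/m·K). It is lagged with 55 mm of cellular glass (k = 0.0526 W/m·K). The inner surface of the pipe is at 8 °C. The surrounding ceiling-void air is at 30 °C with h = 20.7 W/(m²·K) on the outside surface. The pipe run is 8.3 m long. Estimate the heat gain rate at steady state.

For a radial system each layer contributes R = ln(r_out/r_in)/(2πkL); films add R = 1/(hA).
R_carbon steel pipe wall = ln(25.6/19)/(2π×45×8.3) = 1.27×10^-4 K/W
R_cellular glass = ln(80.6/25.6)/(2π×0.0526×8.3) = 0.4181 K/W
R_outer film = 1/(h_o·2πr_oL) = 1/(20.7×2π×0.0806×8.3) = 0.01149 K/W
R_total = 0.4297 K/W
Q = ΔT/R_total = 22/0.4297

Q ≈ 51.2 W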